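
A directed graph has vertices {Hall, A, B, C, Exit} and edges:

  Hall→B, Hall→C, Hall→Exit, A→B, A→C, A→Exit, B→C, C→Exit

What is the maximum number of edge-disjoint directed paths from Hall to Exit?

Assign every edge capacity 1; by Menger, the answer equals the max flow.
Path Hall→Exit (+1); total 1.
Path Hall→C→Exit (+1); total 2.
No residual Hall→Exit path; max flow = 2.
Certifying cut of size 2: {C→Exit, Hall→Exit}.

2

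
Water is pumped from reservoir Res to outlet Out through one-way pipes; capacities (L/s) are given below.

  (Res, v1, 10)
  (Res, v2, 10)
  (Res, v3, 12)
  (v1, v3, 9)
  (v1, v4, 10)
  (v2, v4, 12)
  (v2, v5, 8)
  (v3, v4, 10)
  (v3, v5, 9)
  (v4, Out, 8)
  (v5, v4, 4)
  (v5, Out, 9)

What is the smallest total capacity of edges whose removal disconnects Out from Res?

17

Augment Res→v1→v4→Out: bottleneck 8, flow now 8.
Augment Res→v2→v5→Out: bottleneck 8, flow now 16.
Augment Res→v3→v5→Out: bottleneck 1, flow now 17.
No augmenting path remains; maximum flow = 17.
By max-flow min-cut, the minimum cut capacity equals the max flow.
In the residual graph, reachable from Res: {Res, v1, v2, v3, v4, v5}.
Min-cut edges: v4→Out (8), v5→Out (9); capacity 8 + 9 = 17.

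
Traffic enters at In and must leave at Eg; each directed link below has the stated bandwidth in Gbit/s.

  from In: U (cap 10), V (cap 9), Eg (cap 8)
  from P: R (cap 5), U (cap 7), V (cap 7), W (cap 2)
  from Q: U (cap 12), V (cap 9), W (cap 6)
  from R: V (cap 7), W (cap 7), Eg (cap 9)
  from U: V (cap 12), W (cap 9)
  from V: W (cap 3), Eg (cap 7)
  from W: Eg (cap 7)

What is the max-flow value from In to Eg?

22

Augment In→Eg: bottleneck 8, flow now 8.
Augment In→V→Eg: bottleneck 7, flow now 15.
Augment In→U→W→Eg: bottleneck 7, flow now 22.
No augmenting path remains; maximum flow = 22.
In the residual graph, reachable from In: {In, U, V, W}.
Min-cut edges: In→Eg (8), V→Eg (7), W→Eg (7); capacity 8 + 7 + 7 = 22.
This cut is saturated, so no flow can exceed 22.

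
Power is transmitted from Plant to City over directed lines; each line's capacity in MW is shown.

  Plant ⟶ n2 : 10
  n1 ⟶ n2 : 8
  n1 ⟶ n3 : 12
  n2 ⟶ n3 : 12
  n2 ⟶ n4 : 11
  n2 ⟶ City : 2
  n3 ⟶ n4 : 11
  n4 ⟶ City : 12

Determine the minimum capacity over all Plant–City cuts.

Augment Plant→n2→City: bottleneck 2, flow now 2.
Augment Plant→n2→n4→City: bottleneck 8, flow now 10.
No augmenting path remains; maximum flow = 10.
By max-flow min-cut, the minimum cut capacity equals the max flow.
In the residual graph, reachable from Plant: {Plant}.
Min-cut edges: Plant→n2 (10); capacity 10 = 10.

10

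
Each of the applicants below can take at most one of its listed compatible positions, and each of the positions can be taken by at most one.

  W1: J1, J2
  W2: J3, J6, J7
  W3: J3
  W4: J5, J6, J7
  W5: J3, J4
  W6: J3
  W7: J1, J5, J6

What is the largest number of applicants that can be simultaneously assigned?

6

Unit-capacity flow: source→left, listed edges, right→sink; max matching = max flow.
Augmenting path W1→J1 (+1); matched 1.
Augmenting path W2→J3 (+1); matched 2.
Augmenting path W4→J5 (+1); matched 3.
Augmenting path W5→J4 (+1); matched 4.
Augmenting path W7→J6 (+1); matched 5.
Augmenting path W3→J3→W2→J7 (+1); matched 6.
No augmenting path remains; maximum matching = 6.
König certificate: {W1, W2, W4, W5, W7, J3} is a vertex cover of size 6 (every listed pair touches it), so no matching can be larger.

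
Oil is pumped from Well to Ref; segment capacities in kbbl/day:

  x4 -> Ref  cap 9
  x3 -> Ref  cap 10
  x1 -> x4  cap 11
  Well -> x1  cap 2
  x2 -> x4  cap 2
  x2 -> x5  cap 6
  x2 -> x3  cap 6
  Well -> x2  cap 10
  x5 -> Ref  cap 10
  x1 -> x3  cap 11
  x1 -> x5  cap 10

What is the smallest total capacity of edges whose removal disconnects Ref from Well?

12

Augment Well→x1→x3→Ref: bottleneck 2, flow now 2.
Augment Well→x2→x3→Ref: bottleneck 6, flow now 8.
Augment Well→x2→x4→Ref: bottleneck 2, flow now 10.
Augment Well→x2→x5→Ref: bottleneck 2, flow now 12.
No augmenting path remains; maximum flow = 12.
By max-flow min-cut, the minimum cut capacity equals the max flow.
In the residual graph, reachable from Well: {Well}.
Min-cut edges: Well→x1 (2), Well→x2 (10); capacity 2 + 10 = 12.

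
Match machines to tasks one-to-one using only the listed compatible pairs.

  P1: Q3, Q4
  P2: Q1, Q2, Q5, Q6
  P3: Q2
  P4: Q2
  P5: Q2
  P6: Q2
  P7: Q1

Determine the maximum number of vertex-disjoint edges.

Unit-capacity flow: source→left, listed edges, right→sink; max matching = max flow.
Augmenting path P1→Q3 (+1); matched 1.
Augmenting path P2→Q1 (+1); matched 2.
Augmenting path P3→Q2 (+1); matched 3.
Augmenting path P7→Q1→P2→Q5 (+1); matched 4.
No augmenting path remains; maximum matching = 4.
König certificate: {P1, P2, P7, Q2} is a vertex cover of size 4 (every listed pair touches it), so no matching can be larger.

4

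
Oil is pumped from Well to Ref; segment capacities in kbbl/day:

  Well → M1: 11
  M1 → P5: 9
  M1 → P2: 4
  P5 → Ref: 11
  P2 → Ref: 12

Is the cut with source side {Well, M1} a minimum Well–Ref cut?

No — its capacity is 13, but the minimum cut has capacity 11.

Given cut capacity: 9 + 4 = 13.
Augment Well→M1→P5→Ref: bottleneck 9, flow now 9.
Augment Well→M1→P2→Ref: bottleneck 2, flow now 11.
No augmenting path remains; maximum flow = 11.
In the residual graph, reachable from Well: {Well}.
Min-cut edges: Well→M1 (11); capacity 11 = 11.
Cut capacity 13 exceeds the max flow 11, so it is not minimum.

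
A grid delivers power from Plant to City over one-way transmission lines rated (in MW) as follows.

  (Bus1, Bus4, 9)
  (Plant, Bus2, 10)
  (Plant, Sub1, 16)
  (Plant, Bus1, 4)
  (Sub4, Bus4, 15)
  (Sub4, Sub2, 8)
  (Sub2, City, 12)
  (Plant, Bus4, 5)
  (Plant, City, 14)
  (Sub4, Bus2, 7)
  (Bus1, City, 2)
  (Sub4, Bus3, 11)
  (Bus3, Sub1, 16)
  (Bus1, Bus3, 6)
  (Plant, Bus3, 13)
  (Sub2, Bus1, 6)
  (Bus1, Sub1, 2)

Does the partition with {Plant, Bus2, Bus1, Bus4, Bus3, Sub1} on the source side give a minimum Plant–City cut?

Given cut capacity: 14 + 2 = 16.
Augment Plant→City: bottleneck 14, flow now 14.
Augment Plant→Bus1→City: bottleneck 2, flow now 16.
No augmenting path remains; maximum flow = 16.
Cut capacity 16 equals the max flow, so it is a minimum cut.

Yes — it is a minimum cut (capacity 16).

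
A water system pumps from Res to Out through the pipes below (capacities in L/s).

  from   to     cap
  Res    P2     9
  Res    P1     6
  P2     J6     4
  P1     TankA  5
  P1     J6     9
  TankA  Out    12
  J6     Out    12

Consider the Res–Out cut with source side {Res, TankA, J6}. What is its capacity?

Edges leaving {Res, TankA, J6}: Res→P2 (9), Res→P1 (6), TankA→Out (12), J6→Out (12).
Cut capacity = 9 + 6 + 12 + 12 = 39.

39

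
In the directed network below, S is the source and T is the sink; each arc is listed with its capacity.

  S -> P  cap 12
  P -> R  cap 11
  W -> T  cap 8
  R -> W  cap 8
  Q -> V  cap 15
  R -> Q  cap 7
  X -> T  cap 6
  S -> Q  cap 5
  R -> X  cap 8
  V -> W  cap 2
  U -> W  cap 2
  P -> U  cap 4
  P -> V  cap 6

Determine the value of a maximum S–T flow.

Augment S→P→R→W→T: bottleneck 8, flow now 8.
Augment S→P→R→X→T: bottleneck 3, flow now 11.
Augment S→P→U→W→R→X→T: bottleneck 1, flow now 12. (uses reverse residual edge)
Augment S→Q→V→W→R→X→T: bottleneck 2, flow now 14. (uses reverse residual edge)
No augmenting path remains; maximum flow = 14.
In the residual graph, reachable from S: {S, Q, V}.
Min-cut edges: S→P (12), V→W (2); capacity 12 + 2 = 14.
This cut is saturated, so no flow can exceed 14.

14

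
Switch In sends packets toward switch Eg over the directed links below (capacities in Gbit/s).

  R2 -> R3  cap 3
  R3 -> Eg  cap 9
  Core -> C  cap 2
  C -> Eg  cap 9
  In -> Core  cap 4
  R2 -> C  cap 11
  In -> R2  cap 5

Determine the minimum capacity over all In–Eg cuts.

7

Augment In→Core→C→Eg: bottleneck 2, flow now 2.
Augment In→R2→R3→Eg: bottleneck 3, flow now 5.
Augment In→R2→C→Eg: bottleneck 2, flow now 7.
No augmenting path remains; maximum flow = 7.
By max-flow min-cut, the minimum cut capacity equals the max flow.
In the residual graph, reachable from In: {In, Core}.
Min-cut edges: In→R2 (5), Core→C (2); capacity 5 + 2 = 7.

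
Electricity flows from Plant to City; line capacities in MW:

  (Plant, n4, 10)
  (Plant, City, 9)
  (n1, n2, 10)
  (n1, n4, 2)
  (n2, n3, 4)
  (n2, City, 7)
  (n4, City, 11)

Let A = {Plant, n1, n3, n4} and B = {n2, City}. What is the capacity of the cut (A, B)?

Edges leaving {Plant, n1, n3, n4}: Plant→City (9), n1→n2 (10), n4→City (11).
Cut capacity = 9 + 10 + 11 = 30.

30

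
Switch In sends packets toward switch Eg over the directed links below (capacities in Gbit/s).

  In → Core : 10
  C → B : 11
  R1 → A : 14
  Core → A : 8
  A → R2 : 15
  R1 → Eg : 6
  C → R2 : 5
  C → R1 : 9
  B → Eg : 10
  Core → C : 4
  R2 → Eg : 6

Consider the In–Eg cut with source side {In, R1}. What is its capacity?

30

Edges leaving {In, R1}: In→Core (10), R1→A (14), R1→Eg (6).
Cut capacity = 10 + 14 + 6 = 30.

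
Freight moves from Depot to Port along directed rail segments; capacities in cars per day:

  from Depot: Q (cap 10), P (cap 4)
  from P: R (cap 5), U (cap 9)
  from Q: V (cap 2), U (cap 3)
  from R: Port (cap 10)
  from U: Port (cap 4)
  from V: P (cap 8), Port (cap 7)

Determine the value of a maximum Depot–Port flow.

Augment Depot→P→R→Port: bottleneck 4, flow now 4.
Augment Depot→Q→U→Port: bottleneck 3, flow now 7.
Augment Depot→Q→V→Port: bottleneck 2, flow now 9.
No augmenting path remains; maximum flow = 9.
In the residual graph, reachable from Depot: {Depot, Q}.
Min-cut edges: Depot→P (4), Q→U (3), Q→V (2); capacity 4 + 3 + 2 = 9.
This cut is saturated, so no flow can exceed 9.

9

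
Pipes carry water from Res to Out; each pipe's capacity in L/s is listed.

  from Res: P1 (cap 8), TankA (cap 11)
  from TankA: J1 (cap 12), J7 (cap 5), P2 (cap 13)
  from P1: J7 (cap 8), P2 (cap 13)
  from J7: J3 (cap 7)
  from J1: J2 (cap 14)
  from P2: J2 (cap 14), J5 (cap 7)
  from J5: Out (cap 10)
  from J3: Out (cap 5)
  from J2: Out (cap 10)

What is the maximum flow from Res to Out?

19

Augment Res→TankA→J7→J3→Out: bottleneck 5, flow now 5.
Augment Res→TankA→J1→J2→Out: bottleneck 6, flow now 11.
Augment Res→P1→P2→J5→Out: bottleneck 7, flow now 18.
Augment Res→P1→P2→J2→Out: bottleneck 1, flow now 19.
No augmenting path remains; maximum flow = 19.
In the residual graph, reachable from Res: {Res}.
Min-cut edges: Res→TankA (11), Res→P1 (8); capacity 11 + 8 = 19.
This cut is saturated, so no flow can exceed 19.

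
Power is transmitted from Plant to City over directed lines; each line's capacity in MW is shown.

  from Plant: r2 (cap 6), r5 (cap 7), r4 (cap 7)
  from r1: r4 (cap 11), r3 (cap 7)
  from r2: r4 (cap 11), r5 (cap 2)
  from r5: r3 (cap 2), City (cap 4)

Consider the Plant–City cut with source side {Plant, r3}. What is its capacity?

Edges leaving {Plant, r3}: Plant→r2 (6), Plant→r4 (7), Plant→r5 (7).
Cut capacity = 6 + 7 + 7 = 20.

20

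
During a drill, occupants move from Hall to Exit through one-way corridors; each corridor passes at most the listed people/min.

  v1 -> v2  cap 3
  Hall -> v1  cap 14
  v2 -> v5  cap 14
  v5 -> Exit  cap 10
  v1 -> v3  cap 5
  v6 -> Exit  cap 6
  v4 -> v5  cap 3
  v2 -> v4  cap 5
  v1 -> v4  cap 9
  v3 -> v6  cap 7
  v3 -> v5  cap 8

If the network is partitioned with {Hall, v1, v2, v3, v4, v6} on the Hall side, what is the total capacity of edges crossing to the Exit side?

31

Edges leaving {Hall, v1, v2, v3, v4, v6}: v2→v5 (14), v3→v5 (8), v4→v5 (3), v6→Exit (6).
Cut capacity = 14 + 8 + 3 + 6 = 31.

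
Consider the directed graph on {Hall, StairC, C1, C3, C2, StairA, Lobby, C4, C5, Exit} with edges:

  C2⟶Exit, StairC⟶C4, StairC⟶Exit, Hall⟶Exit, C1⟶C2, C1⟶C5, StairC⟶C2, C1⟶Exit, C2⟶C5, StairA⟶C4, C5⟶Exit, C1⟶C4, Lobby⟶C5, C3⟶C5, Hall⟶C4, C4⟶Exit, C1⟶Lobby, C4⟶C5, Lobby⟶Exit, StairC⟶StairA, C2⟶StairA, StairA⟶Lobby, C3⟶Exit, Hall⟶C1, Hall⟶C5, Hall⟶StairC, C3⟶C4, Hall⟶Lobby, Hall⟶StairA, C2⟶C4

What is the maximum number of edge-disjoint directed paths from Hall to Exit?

6

Assign every edge capacity 1; by Menger, the answer equals the max flow.
Path Hall→Exit (+1); total 1.
Path Hall→StairC→Exit (+1); total 2.
Path Hall→C1→Exit (+1); total 3.
Path Hall→Lobby→Exit (+1); total 4.
Path Hall→C4→Exit (+1); total 5.
Path Hall→C5→Exit (+1); total 6.
No residual Hall→Exit path; max flow = 6.
Certifying cut of size 6: {C4→Exit, C5→Exit, Hall→C1, Hall→Exit, Hall→StairC, Lobby→Exit}.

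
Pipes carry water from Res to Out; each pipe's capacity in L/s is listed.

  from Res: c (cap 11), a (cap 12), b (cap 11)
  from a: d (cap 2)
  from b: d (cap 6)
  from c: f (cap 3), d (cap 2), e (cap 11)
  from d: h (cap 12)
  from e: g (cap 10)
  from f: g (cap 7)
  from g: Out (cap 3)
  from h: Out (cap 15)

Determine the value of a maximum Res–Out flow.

Augment Res→a→d→h→Out: bottleneck 2, flow now 2.
Augment Res→b→d→h→Out: bottleneck 6, flow now 8.
Augment Res→c→d→h→Out: bottleneck 2, flow now 10.
Augment Res→c→e→g→Out: bottleneck 3, flow now 13.
No augmenting path remains; maximum flow = 13.
In the residual graph, reachable from Res: {Res, a, b, c, e, f, g}.
Min-cut edges: a→d (2), b→d (6), c→d (2), g→Out (3); capacity 2 + 6 + 2 + 3 = 13.
This cut is saturated, so no flow can exceed 13.

13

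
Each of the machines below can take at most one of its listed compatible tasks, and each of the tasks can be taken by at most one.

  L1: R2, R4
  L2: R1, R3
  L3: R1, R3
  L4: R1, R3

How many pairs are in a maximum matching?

3

Unit-capacity flow: source→left, listed edges, right→sink; max matching = max flow.
Augmenting path L1→R2 (+1); matched 1.
Augmenting path L2→R1 (+1); matched 2.
Augmenting path L3→R3 (+1); matched 3.
No augmenting path remains; maximum matching = 3.
König certificate: {L1, R1, R3} is a vertex cover of size 3 (every listed pair touches it), so no matching can be larger.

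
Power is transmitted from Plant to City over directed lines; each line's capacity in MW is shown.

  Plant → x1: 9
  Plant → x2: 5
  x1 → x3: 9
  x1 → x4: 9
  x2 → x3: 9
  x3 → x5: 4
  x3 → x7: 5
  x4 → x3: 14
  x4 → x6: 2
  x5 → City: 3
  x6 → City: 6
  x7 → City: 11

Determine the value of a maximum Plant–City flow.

Augment Plant→x1→x3→x5→City: bottleneck 3, flow now 3.
Augment Plant→x1→x3→x7→City: bottleneck 5, flow now 8.
Augment Plant→x1→x4→x6→City: bottleneck 1, flow now 9.
Augment Plant→x2→x3→x1→x4→x6→City: bottleneck 1, flow now 10. (uses reverse residual edge)
No augmenting path remains; maximum flow = 10.
In the residual graph, reachable from Plant: {Plant, x1, x2, x3, x4, x5}.
Min-cut edges: x3→x7 (5), x4→x6 (2), x5→City (3); capacity 5 + 2 + 3 = 10.
This cut is saturated, so no flow can exceed 10.

10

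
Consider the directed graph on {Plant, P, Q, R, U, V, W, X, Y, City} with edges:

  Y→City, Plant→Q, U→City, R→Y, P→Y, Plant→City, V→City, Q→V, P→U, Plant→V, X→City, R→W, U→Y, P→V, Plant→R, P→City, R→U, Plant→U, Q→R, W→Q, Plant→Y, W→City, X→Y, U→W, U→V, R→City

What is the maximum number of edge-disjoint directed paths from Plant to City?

6

Assign every edge capacity 1; by Menger, the answer equals the max flow.
Path Plant→City (+1); total 1.
Path Plant→R→City (+1); total 2.
Path Plant→U→City (+1); total 3.
Path Plant→V→City (+1); total 4.
Path Plant→Y→City (+1); total 5.
Path Plant→Q→R→W→City (+1); total 6.
No residual Plant→City path; max flow = 6.
Certifying cut of size 6: {Plant→City, Plant→Q, Plant→R, Plant→U, Plant→V, Plant→Y}.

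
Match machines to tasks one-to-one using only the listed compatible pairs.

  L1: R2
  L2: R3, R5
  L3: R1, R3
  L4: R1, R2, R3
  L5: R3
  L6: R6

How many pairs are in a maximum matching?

5

Unit-capacity flow: source→left, listed edges, right→sink; max matching = max flow.
Augmenting path L1→R2 (+1); matched 1.
Augmenting path L2→R3 (+1); matched 2.
Augmenting path L3→R1 (+1); matched 3.
Augmenting path L6→R6 (+1); matched 4.
Augmenting path L4→R3→L2→R5 (+1); matched 5.
No augmenting path remains; maximum matching = 5.
König certificate: {L2, L6, R1, R2, R3} is a vertex cover of size 5 (every listed pair touches it), so no matching can be larger.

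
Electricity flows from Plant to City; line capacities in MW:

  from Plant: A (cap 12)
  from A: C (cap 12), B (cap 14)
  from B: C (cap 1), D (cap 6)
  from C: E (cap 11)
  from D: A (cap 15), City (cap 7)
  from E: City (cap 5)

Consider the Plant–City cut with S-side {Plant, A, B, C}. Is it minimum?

No — its capacity is 17, but the minimum cut has capacity 11.

Given cut capacity: 6 + 11 = 17.
Augment Plant→A→B→D→City: bottleneck 6, flow now 6.
Augment Plant→A→C→E→City: bottleneck 5, flow now 11.
No augmenting path remains; maximum flow = 11.
In the residual graph, reachable from Plant: {Plant, A, B, C, E}.
Min-cut edges: B→D (6), E→City (5); capacity 6 + 5 = 11.
Cut capacity 17 exceeds the max flow 11, so it is not minimum.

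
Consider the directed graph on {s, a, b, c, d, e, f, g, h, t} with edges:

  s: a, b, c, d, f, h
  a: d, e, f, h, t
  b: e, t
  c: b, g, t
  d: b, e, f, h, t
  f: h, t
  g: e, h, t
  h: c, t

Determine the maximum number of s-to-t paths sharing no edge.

Assign every edge capacity 1; by Menger, the answer equals the max flow.
Path s→a→t (+1); total 1.
Path s→b→t (+1); total 2.
Path s→c→t (+1); total 3.
Path s→d→t (+1); total 4.
Path s→f→t (+1); total 5.
Path s→h→t (+1); total 6.
No residual s→t path; max flow = 6.
Certifying cut of size 6: {s→a, s→b, s→c, s→d, s→f, s→h}.

6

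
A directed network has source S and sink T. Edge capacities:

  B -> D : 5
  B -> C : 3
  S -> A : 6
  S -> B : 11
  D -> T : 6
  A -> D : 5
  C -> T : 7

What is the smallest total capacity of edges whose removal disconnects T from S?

Augment S→A→D→T: bottleneck 5, flow now 5.
Augment S→B→C→T: bottleneck 3, flow now 8.
Augment S→B→D→T: bottleneck 1, flow now 9.
No augmenting path remains; maximum flow = 9.
By max-flow min-cut, the minimum cut capacity equals the max flow.
In the residual graph, reachable from S: {S, A, B, D}.
Min-cut edges: B→C (3), D→T (6); capacity 3 + 6 = 9.

9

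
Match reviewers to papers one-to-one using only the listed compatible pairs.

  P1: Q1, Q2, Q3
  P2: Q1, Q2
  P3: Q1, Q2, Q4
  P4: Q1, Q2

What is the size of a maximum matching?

4

Unit-capacity flow: source→left, listed edges, right→sink; max matching = max flow.
Augmenting path P1→Q1 (+1); matched 1.
Augmenting path P2→Q2 (+1); matched 2.
Augmenting path P3→Q4 (+1); matched 3.
Augmenting path P4→Q1→P1→Q3 (+1); matched 4.
No augmenting path remains; maximum matching = 4.
König certificate: {P1, P2, P3, P4} is a vertex cover of size 4 (every listed pair touches it), so no matching can be larger.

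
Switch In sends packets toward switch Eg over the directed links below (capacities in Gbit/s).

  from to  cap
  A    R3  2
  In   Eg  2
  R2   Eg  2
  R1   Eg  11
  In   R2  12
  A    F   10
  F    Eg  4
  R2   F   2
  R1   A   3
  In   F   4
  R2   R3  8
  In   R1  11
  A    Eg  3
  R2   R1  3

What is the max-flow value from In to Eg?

22

Augment In→Eg: bottleneck 2, flow now 2.
Augment In→R2→Eg: bottleneck 2, flow now 4.
Augment In→R1→Eg: bottleneck 11, flow now 15.
Augment In→F→Eg: bottleneck 4, flow now 19.
Augment In→R2→R1→A→Eg: bottleneck 3, flow now 22.
No augmenting path remains; maximum flow = 22.
In the residual graph, reachable from In: {In, R2, R3, F}.
Min-cut edges: In→R1 (11), In→Eg (2), R2→R1 (3), R2→Eg (2), F→Eg (4); capacity 11 + 2 + 3 + 2 + 4 = 22.
This cut is saturated, so no flow can exceed 22.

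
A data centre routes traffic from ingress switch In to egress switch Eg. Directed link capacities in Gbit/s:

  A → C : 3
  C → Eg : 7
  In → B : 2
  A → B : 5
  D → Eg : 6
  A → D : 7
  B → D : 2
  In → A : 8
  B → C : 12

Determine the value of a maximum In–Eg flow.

10

Augment In→A→C→Eg: bottleneck 3, flow now 3.
Augment In→A→D→Eg: bottleneck 5, flow now 8.
Augment In→B→C→Eg: bottleneck 2, flow now 10.
No augmenting path remains; maximum flow = 10.
In the residual graph, reachable from In: {In}.
Min-cut edges: In→A (8), In→B (2); capacity 8 + 2 = 10.
This cut is saturated, so no flow can exceed 10.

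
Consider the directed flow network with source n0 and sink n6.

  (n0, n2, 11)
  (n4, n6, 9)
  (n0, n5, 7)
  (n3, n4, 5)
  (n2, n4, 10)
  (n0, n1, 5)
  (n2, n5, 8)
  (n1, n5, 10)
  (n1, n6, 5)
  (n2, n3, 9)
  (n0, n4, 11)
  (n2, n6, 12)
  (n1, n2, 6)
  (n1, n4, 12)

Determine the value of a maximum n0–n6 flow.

25

Augment n0→n1→n6: bottleneck 5, flow now 5.
Augment n0→n2→n6: bottleneck 11, flow now 16.
Augment n0→n4→n6: bottleneck 9, flow now 25.
No augmenting path remains; maximum flow = 25.
In the residual graph, reachable from n0: {n0, n4, n5}.
Min-cut edges: n0→n1 (5), n0→n2 (11), n4→n6 (9); capacity 5 + 11 + 9 = 25.
This cut is saturated, so no flow can exceed 25.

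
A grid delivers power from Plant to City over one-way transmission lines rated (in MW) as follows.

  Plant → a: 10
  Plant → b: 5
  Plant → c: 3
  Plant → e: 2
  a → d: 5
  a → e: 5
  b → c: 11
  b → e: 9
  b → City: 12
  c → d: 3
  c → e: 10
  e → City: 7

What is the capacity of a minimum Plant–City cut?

12

Augment Plant→b→City: bottleneck 5, flow now 5.
Augment Plant→e→City: bottleneck 2, flow now 7.
Augment Plant→a→e→City: bottleneck 5, flow now 12.
No augmenting path remains; maximum flow = 12.
By max-flow min-cut, the minimum cut capacity equals the max flow.
In the residual graph, reachable from Plant: {Plant, a, c, d, e}.
Min-cut edges: Plant→b (5), e→City (7); capacity 5 + 7 = 12.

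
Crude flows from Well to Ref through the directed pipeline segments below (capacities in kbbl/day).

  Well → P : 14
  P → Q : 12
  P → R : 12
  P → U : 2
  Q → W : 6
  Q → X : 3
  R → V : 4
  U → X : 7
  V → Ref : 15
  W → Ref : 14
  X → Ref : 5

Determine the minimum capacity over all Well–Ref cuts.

14

Augment Well→P→Q→W→Ref: bottleneck 6, flow now 6.
Augment Well→P→Q→X→Ref: bottleneck 3, flow now 9.
Augment Well→P→R→V→Ref: bottleneck 4, flow now 13.
Augment Well→P→U→X→Ref: bottleneck 1, flow now 14.
No augmenting path remains; maximum flow = 14.
By max-flow min-cut, the minimum cut capacity equals the max flow.
In the residual graph, reachable from Well: {Well}.
Min-cut edges: Well→P (14); capacity 14 = 14.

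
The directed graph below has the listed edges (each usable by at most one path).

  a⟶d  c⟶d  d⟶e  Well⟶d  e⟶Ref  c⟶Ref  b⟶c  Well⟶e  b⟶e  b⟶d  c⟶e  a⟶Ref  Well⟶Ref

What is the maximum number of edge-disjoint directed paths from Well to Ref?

Assign every edge capacity 1; by Menger, the answer equals the max flow.
Path Well→Ref (+1); total 1.
Path Well→e→Ref (+1); total 2.
No residual Well→Ref path; max flow = 2.
Certifying cut of size 2: {Well→Ref, e→Ref}.

2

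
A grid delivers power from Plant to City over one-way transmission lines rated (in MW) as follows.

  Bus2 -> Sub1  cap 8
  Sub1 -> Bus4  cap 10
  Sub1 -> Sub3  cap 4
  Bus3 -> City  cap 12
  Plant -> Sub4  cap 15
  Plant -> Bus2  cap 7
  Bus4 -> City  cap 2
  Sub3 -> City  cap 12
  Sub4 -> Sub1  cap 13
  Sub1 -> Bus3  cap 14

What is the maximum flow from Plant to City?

Augment Plant→Bus2→Sub1→Bus4→City: bottleneck 2, flow now 2.
Augment Plant→Bus2→Sub1→Sub3→City: bottleneck 4, flow now 6.
Augment Plant→Bus2→Sub1→Bus3→City: bottleneck 1, flow now 7.
Augment Plant→Sub4→Sub1→Bus3→City: bottleneck 11, flow now 18.
No augmenting path remains; maximum flow = 18.
In the residual graph, reachable from Plant: {Plant, Bus2, Sub4, Sub1, Bus4, Bus3}.
Min-cut edges: Sub1→Sub3 (4), Bus4→City (2), Bus3→City (12); capacity 4 + 2 + 12 = 18.
This cut is saturated, so no flow can exceed 18.

18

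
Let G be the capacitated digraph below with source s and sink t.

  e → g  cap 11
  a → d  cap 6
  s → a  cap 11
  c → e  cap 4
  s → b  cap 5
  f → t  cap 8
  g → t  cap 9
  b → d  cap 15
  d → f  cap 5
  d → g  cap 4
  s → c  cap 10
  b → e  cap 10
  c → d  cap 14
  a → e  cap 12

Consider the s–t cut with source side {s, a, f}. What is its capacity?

41

Edges leaving {s, a, f}: s→b (5), s→c (10), a→d (6), a→e (12), f→t (8).
Cut capacity = 5 + 10 + 6 + 12 + 8 = 41.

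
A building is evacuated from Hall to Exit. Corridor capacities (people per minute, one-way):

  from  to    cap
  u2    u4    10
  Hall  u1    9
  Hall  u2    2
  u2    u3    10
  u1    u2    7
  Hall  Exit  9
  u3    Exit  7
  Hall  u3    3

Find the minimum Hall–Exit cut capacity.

Augment Hall→Exit: bottleneck 9, flow now 9.
Augment Hall→u3→Exit: bottleneck 3, flow now 12.
Augment Hall→u2→u3→Exit: bottleneck 2, flow now 14.
Augment Hall→u1→u2→u3→Exit: bottleneck 2, flow now 16.
No augmenting path remains; maximum flow = 16.
By max-flow min-cut, the minimum cut capacity equals the max flow.
In the residual graph, reachable from Hall: {Hall, u1, u2, u3, u4}.
Min-cut edges: Hall→Exit (9), u3→Exit (7); capacity 9 + 7 = 16.

16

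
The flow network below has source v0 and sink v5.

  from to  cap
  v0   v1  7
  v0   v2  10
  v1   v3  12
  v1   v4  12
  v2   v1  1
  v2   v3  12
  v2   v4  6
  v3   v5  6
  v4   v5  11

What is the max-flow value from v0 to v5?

17

Augment v0→v1→v3→v5: bottleneck 6, flow now 6.
Augment v0→v1→v4→v5: bottleneck 1, flow now 7.
Augment v0→v2→v4→v5: bottleneck 6, flow now 13.
Augment v0→v2→v1→v4→v5: bottleneck 1, flow now 14.
Augment v0→v2→v3→v1→v4→v5: bottleneck 3, flow now 17. (uses reverse residual edge)
No augmenting path remains; maximum flow = 17.
In the residual graph, reachable from v0: {v0}.
Min-cut edges: v0→v1 (7), v0→v2 (10); capacity 7 + 10 = 17.
This cut is saturated, so no flow can exceed 17.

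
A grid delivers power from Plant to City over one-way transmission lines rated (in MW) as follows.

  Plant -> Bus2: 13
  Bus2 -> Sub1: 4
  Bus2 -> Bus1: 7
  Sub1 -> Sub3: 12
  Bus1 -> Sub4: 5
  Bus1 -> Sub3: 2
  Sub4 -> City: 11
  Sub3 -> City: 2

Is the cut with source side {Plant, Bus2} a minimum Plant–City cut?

Given cut capacity: 4 + 7 = 11.
Augment Plant→Bus2→Sub1→Sub3→City: bottleneck 2, flow now 2.
Augment Plant→Bus2→Bus1→Sub4→City: bottleneck 5, flow now 7.
No augmenting path remains; maximum flow = 7.
In the residual graph, reachable from Plant: {Plant, Bus2, Sub1, Bus1, Sub3}.
Min-cut edges: Bus1→Sub4 (5), Sub3→City (2); capacity 5 + 2 = 7.
Cut capacity 11 exceeds the max flow 7, so it is not minimum.

No — its capacity is 11, but the minimum cut has capacity 7.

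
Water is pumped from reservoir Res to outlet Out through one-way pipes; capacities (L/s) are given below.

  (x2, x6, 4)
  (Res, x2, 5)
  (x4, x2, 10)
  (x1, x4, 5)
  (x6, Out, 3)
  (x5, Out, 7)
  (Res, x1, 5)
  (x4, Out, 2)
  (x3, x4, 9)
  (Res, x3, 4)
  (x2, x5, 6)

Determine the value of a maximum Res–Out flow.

Augment Res→x1→x4→Out: bottleneck 2, flow now 2.
Augment Res→x2→x5→Out: bottleneck 5, flow now 7.
Augment Res→x1→x4→x2→x5→Out: bottleneck 1, flow now 8.
Augment Res→x1→x4→x2→x6→Out: bottleneck 2, flow now 10.
Augment Res→x3→x4→x2→x6→Out: bottleneck 1, flow now 11.
No augmenting path remains; maximum flow = 11.
In the residual graph, reachable from Res: {Res, x1, x2, x3, x4, x6}.
Min-cut edges: x2→x5 (6), x4→Out (2), x6→Out (3); capacity 6 + 2 + 3 = 11.
This cut is saturated, so no flow can exceed 11.

11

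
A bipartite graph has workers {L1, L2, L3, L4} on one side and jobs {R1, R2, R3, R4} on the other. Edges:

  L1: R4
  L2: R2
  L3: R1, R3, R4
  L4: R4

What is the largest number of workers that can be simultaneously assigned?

Unit-capacity flow: source→left, listed edges, right→sink; max matching = max flow.
Augmenting path L1→R4 (+1); matched 1.
Augmenting path L2→R2 (+1); matched 2.
Augmenting path L3→R1 (+1); matched 3.
No augmenting path remains; maximum matching = 3.
König certificate: {L2, L3, R4} is a vertex cover of size 3 (every listed pair touches it), so no matching can be larger.

3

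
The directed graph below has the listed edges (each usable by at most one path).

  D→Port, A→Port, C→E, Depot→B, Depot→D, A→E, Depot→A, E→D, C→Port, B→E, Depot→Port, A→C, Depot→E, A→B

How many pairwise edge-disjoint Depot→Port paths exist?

3

Assign every edge capacity 1; by Menger, the answer equals the max flow.
Path Depot→Port (+1); total 1.
Path Depot→A→Port (+1); total 2.
Path Depot→D→Port (+1); total 3.
No residual Depot→Port path; max flow = 3.
Certifying cut of size 3: {D→Port, Depot→A, Depot→Port}.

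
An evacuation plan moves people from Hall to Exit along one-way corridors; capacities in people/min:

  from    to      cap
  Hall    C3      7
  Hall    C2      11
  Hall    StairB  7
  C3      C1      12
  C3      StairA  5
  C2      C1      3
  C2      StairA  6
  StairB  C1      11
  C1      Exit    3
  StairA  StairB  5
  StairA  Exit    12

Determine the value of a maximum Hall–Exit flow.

Augment Hall→C3→C1→Exit: bottleneck 3, flow now 3.
Augment Hall→C3→StairA→Exit: bottleneck 4, flow now 7.
Augment Hall→C2→StairA→Exit: bottleneck 6, flow now 13.
Augment Hall→C2→C1→C3→StairA→Exit: bottleneck 1, flow now 14. (uses reverse residual edge)
No augmenting path remains; maximum flow = 14.
In the residual graph, reachable from Hall: {Hall, C3, C2, StairB, C1}.
Min-cut edges: C3→StairA (5), C2→StairA (6), C1→Exit (3); capacity 5 + 6 + 3 = 14.
This cut is saturated, so no flow can exceed 14.

14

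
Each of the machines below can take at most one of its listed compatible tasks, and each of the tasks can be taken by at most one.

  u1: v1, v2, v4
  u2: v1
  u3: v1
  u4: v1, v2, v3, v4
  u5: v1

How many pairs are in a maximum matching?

3

Unit-capacity flow: source→left, listed edges, right→sink; max matching = max flow.
Augmenting path u1→v1 (+1); matched 1.
Augmenting path u4→v2 (+1); matched 2.
Augmenting path u2→v1→u1→v4 (+1); matched 3.
No augmenting path remains; maximum matching = 3.
König certificate: {u1, u4, v1} is a vertex cover of size 3 (every listed pair touches it), so no matching can be larger.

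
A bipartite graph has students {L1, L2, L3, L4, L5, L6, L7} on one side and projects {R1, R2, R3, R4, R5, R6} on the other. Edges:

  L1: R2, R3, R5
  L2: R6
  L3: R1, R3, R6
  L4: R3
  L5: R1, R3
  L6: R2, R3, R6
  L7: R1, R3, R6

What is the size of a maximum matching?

5

Unit-capacity flow: source→left, listed edges, right→sink; max matching = max flow.
Augmenting path L1→R2 (+1); matched 1.
Augmenting path L2→R6 (+1); matched 2.
Augmenting path L3→R1 (+1); matched 3.
Augmenting path L4→R3 (+1); matched 4.
Augmenting path L6→R2→L1→R5 (+1); matched 5.
No augmenting path remains; maximum matching = 5.
König certificate: {L1, L6, R1, R3, R6} is a vertex cover of size 5 (every listed pair touches it), so no matching can be larger.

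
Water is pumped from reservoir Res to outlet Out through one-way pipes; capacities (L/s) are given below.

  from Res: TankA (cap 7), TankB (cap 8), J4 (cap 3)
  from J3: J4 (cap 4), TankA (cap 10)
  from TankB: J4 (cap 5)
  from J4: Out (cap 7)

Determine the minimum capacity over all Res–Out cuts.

7

Augment Res→J4→Out: bottleneck 3, flow now 3.
Augment Res→TankB→J4→Out: bottleneck 4, flow now 7.
No augmenting path remains; maximum flow = 7.
By max-flow min-cut, the minimum cut capacity equals the max flow.
In the residual graph, reachable from Res: {Res, TankA, TankB, J4}.
Min-cut edges: J4→Out (7); capacity 7 = 7.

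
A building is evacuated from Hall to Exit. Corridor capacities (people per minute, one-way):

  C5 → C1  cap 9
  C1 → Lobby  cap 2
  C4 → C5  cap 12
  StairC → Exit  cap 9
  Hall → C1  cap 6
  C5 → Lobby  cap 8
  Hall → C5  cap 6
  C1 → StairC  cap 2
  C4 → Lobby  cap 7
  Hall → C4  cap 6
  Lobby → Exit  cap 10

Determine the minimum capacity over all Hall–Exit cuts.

Augment Hall→C5→Lobby→Exit: bottleneck 6, flow now 6.
Augment Hall→C1→StairC→Exit: bottleneck 2, flow now 8.
Augment Hall→C1→Lobby→Exit: bottleneck 2, flow now 10.
Augment Hall→C4→Lobby→Exit: bottleneck 2, flow now 12.
No augmenting path remains; maximum flow = 12.
By max-flow min-cut, the minimum cut capacity equals the max flow.
In the residual graph, reachable from Hall: {Hall, C5, C1, C4, Lobby}.
Min-cut edges: C1→StairC (2), Lobby→Exit (10); capacity 2 + 10 = 12.

12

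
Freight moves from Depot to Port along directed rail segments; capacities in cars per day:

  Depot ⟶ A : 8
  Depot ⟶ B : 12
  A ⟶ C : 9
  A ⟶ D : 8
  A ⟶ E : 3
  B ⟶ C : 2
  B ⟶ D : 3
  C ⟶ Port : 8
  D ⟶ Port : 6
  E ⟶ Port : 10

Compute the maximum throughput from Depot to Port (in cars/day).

13

Augment Depot→A→C→Port: bottleneck 8, flow now 8.
Augment Depot→B→D→Port: bottleneck 3, flow now 11.
Augment Depot→B→C→A→D→Port: bottleneck 2, flow now 13. (uses reverse residual edge)
No augmenting path remains; maximum flow = 13.
In the residual graph, reachable from Depot: {Depot, B}.
Min-cut edges: Depot→A (8), B→C (2), B→D (3); capacity 8 + 2 + 3 = 13.
This cut is saturated, so no flow can exceed 13.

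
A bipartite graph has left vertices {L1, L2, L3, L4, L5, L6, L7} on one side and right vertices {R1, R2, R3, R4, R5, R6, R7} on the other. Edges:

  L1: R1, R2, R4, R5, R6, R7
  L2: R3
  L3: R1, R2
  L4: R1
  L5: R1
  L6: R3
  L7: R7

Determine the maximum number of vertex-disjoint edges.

5

Unit-capacity flow: source→left, listed edges, right→sink; max matching = max flow.
Augmenting path L1→R1 (+1); matched 1.
Augmenting path L2→R3 (+1); matched 2.
Augmenting path L3→R2 (+1); matched 3.
Augmenting path L7→R7 (+1); matched 4.
Augmenting path L4→R1→L1→R4 (+1); matched 5.
No augmenting path remains; maximum matching = 5.
König certificate: {L1, L3, L7, R1, R3} is a vertex cover of size 5 (every listed pair touches it), so no matching can be larger.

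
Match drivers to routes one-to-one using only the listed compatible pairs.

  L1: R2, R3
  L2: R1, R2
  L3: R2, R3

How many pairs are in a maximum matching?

3

Unit-capacity flow: source→left, listed edges, right→sink; max matching = max flow.
Augmenting path L1→R2 (+1); matched 1.
Augmenting path L2→R1 (+1); matched 2.
Augmenting path L3→R3 (+1); matched 3.
No augmenting path remains; maximum matching = 3.
König certificate: {L1, L2, L3} is a vertex cover of size 3 (every listed pair touches it), so no matching can be larger.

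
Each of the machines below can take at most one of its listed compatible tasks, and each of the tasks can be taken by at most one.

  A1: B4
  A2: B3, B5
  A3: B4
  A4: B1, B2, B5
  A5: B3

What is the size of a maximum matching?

Unit-capacity flow: source→left, listed edges, right→sink; max matching = max flow.
Augmenting path A1→B4 (+1); matched 1.
Augmenting path A2→B3 (+1); matched 2.
Augmenting path A4→B1 (+1); matched 3.
Augmenting path A5→B3→A2→B5 (+1); matched 4.
No augmenting path remains; maximum matching = 4.
König certificate: {A2, A4, A5, B4} is a vertex cover of size 4 (every listed pair touches it), so no matching can be larger.

4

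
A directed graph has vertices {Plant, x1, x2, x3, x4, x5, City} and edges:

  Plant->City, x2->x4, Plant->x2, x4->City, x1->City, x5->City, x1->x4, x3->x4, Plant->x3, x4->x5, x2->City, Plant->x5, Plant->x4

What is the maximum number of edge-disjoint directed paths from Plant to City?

Assign every edge capacity 1; by Menger, the answer equals the max flow.
Path Plant→City (+1); total 1.
Path Plant→x2→City (+1); total 2.
Path Plant→x4→City (+1); total 3.
Path Plant→x5→City (+1); total 4.
No residual Plant→City path; max flow = 4.
Certifying cut of size 4: {Plant→City, Plant→x2, x4→City, x5→City}.

4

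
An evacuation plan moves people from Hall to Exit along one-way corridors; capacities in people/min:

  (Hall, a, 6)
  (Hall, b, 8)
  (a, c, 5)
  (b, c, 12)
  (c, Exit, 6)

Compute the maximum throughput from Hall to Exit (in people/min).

6

Augment Hall→a→c→Exit: bottleneck 5, flow now 5.
Augment Hall→b→c→Exit: bottleneck 1, flow now 6.
No augmenting path remains; maximum flow = 6.
In the residual graph, reachable from Hall: {Hall, a, b, c}.
Min-cut edges: c→Exit (6); capacity 6 = 6.
This cut is saturated, so no flow can exceed 6.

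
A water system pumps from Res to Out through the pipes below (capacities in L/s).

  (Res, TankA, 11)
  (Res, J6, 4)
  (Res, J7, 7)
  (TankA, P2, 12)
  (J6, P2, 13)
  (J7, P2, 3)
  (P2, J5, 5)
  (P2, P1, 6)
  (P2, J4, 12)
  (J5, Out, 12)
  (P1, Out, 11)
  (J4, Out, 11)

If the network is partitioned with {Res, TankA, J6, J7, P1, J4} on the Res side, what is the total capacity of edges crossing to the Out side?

50

Edges leaving {Res, TankA, J6, J7, P1, J4}: TankA→P2 (12), J6→P2 (13), J7→P2 (3), P1→Out (11), J4→Out (11).
Cut capacity = 12 + 13 + 3 + 11 + 11 = 50.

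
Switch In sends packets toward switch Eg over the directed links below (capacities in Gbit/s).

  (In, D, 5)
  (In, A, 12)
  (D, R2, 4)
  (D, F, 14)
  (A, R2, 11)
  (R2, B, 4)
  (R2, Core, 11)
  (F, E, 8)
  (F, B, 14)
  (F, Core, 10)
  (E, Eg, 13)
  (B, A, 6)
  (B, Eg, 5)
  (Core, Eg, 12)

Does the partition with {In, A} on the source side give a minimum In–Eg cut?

Yes — it is a minimum cut (capacity 16).

Given cut capacity: 5 + 11 = 16.
Augment In→D→R2→B→Eg: bottleneck 4, flow now 4.
Augment In→D→F→E→Eg: bottleneck 1, flow now 5.
Augment In→A→R2→Core→Eg: bottleneck 11, flow now 16.
No augmenting path remains; maximum flow = 16.
Cut capacity 16 equals the max flow, so it is a minimum cut.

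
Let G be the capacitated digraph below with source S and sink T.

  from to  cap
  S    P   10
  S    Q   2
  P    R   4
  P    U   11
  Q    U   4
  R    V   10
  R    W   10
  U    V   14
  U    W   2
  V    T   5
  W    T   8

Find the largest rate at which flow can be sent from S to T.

11

Augment S→P→R→V→T: bottleneck 4, flow now 4.
Augment S→P→U→V→T: bottleneck 1, flow now 5.
Augment S→P→U→W→T: bottleneck 2, flow now 7.
Augment S→P→U→V→R→W→T: bottleneck 3, flow now 10. (uses reverse residual edge)
Augment S→Q→U→V→R→W→T: bottleneck 1, flow now 11. (uses reverse residual edge)
No augmenting path remains; maximum flow = 11.
In the residual graph, reachable from S: {S, P, Q, U, V}.
Min-cut edges: P→R (4), U→W (2), V→T (5); capacity 4 + 2 + 5 = 11.
This cut is saturated, so no flow can exceed 11.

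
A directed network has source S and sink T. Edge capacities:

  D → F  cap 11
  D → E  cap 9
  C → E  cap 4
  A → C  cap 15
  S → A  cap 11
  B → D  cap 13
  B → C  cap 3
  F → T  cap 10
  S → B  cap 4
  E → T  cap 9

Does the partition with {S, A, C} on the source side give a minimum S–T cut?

Given cut capacity: 4 + 4 = 8.
Augment S→A→C→E→T: bottleneck 4, flow now 4.
Augment S→B→D→E→T: bottleneck 4, flow now 8.
No augmenting path remains; maximum flow = 8.
Cut capacity 8 equals the max flow, so it is a minimum cut.

Yes — it is a minimum cut (capacity 8).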